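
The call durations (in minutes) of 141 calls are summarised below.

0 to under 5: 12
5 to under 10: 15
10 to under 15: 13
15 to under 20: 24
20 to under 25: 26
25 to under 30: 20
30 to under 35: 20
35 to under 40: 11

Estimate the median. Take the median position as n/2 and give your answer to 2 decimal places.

Cumulative frequencies: 12, 27, 40, 64, 90, 110, 130, 141
n = 141; position = n/2 = 70.5.
This falls in the class 20 to under 25: L = 20, F = 64, f = 26, h = 5.
Median ≈ 20 + ((70.5 − 64) / 26) × 5 = 21.2500

21.25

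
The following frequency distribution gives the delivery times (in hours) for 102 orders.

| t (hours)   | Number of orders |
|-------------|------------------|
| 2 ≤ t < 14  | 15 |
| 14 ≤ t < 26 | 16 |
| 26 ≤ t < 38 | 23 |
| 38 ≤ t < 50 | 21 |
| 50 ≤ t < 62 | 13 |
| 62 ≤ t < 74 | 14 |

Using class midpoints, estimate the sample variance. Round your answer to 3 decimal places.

366.234

Midpoints: 8, 20, 32, 44, 56, 68
n = 102, Σfm = 3780, mean = 37.0588
Σfm² = 177072
Σf(m − x̄)² = Σfm² − (Σfm)²/n = 177072 − 3780²/102 = 36989.6471
Sample variance = 36989.6471 / 101 = 366.2341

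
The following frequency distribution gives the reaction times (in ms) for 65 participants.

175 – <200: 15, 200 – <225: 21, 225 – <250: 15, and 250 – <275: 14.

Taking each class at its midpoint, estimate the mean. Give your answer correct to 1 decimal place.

223.3

Midpoints: 187.5, 212.5, 237.5, 262.5
Σfm = 15×187.5 + 21×212.5 + 15×237.5 + 14×262.5 = 14512.5
n = Σf = 65
Mean = 14512.5 / 65 = 223.2692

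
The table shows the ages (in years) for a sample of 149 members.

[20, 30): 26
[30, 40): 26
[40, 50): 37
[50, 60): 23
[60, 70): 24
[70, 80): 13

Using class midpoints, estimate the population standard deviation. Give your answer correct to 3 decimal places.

15.525

Midpoints: 25, 35, 45, 55, 65, 75
n = 149, Σfm = 7025, mean = 47.1477
Σfm² = 367125
Σf(m − x̄)² = Σfm² − (Σfm)²/n = 367125 − 7025²/149 = 35912.7517
Population variance = 35912.7517 / 149 = 241.0252
Standard deviation = √241.0252 = 15.5250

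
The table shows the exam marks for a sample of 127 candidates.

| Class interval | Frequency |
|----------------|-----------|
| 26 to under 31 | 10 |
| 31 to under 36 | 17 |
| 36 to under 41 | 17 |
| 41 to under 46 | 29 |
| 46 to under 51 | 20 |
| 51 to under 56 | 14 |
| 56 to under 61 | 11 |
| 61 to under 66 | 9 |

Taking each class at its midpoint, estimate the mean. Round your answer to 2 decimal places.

Midpoints: 28.5, 33.5, 38.5, 43.5, 48.5, 53.5, 58.5, 63.5
Σfm = 10×28.5 + 17×33.5 + 17×38.5 + 29×43.5 + 20×48.5 + 14×53.5 + 11×58.5 + 9×63.5 = 5704.5
n = Σf = 127
Mean = 5704.5 / 127 = 44.9173

44.92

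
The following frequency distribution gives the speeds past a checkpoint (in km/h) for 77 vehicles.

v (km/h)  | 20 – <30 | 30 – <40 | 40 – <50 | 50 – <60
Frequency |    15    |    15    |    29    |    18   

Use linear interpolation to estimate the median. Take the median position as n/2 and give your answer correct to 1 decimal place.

Cumulative frequencies: 15, 30, 59, 77
n = 77; position = n/2 = 38.5.
This falls in the class 40 – <50: L = 40, F = 30, f = 29, h = 10.
Median ≈ 40 + ((38.5 − 30) / 29) × 10 = 42.9310

42.9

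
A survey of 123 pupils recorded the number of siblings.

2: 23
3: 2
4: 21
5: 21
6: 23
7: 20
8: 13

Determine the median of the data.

Cumulative frequencies: 23, 25, 46, 67, 90, 110, 123
n = 123, so the median is the value in position (n+1)/2 = 62.
Position 62 falls at value 5.

5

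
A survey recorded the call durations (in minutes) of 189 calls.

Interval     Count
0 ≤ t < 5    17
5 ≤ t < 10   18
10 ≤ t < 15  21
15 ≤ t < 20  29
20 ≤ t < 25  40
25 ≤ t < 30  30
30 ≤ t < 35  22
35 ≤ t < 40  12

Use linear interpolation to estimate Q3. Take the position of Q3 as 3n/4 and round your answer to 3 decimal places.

Cumulative frequencies: 17, 35, 56, 85, 125, 155, 177, 189
n = 189; position = 3n/4 = 141.75.
This falls in the class 25 ≤ t < 30: L = 25, F = 125, f = 30, h = 5.
Upper quartile ≈ 25 + ((141.75 − 125) / 30) × 5 = 27.7917

27.792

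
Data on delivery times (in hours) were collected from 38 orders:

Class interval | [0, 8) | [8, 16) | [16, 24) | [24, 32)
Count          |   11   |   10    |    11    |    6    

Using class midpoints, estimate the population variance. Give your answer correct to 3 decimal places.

71.091

Midpoints: 4, 12, 20, 28
n = 38, Σfm = 552, mean = 14.5263
Σfm² = 10720
Σf(m − x̄)² = Σfm² − (Σfm)²/n = 10720 − 552²/38 = 2701.4737
Population variance = 2701.4737 / 38 = 71.0914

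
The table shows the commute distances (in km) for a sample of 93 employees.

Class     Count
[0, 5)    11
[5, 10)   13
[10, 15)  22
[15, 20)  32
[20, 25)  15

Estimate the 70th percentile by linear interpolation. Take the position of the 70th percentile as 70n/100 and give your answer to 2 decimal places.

Cumulative frequencies: 11, 24, 46, 78, 93
n = 93; position = 70n/100 = 65.1.
This falls in the class [15, 20): L = 15, F = 46, f = 32, h = 5.
70th percentile ≈ 15 + ((65.1 − 46) / 32) × 5 = 17.9844

17.98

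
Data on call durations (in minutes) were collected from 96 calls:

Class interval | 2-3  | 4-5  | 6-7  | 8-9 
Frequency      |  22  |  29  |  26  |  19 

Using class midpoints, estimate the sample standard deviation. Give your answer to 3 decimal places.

Midpoints: 2.5, 4.5, 6.5, 8.5
n = 96, Σfm = 516, mean = 5.3750
Σfm² = 3196
Σf(m − x̄)² = Σfm² − (Σfm)²/n = 3196 − 516²/96 = 422.5000
Sample variance = 422.5000 / 95 = 4.4474
Standard deviation = √4.4474 = 2.1089

2.109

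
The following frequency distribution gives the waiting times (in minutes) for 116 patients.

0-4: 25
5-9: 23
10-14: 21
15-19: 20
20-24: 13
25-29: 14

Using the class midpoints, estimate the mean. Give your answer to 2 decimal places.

12.65

Midpoints: 2, 7, 12, 17, 22, 27
Σfm = 25×2 + 23×7 + 21×12 + 20×17 + 13×22 + 14×27 = 1467
n = Σf = 116
Mean = 1467 / 116 = 12.6466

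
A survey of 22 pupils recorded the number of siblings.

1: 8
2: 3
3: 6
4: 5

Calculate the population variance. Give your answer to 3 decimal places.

1.413

Values: 1, 2, 3, 4
n = 22, Σfx = 52, mean = 2.3636
Σfx² = 154
Σf(x − x̄)² = Σfx² − (Σfx)²/n = 154 − 52²/22 = 31.0909
Population variance = 31.0909 / 22 = 1.4132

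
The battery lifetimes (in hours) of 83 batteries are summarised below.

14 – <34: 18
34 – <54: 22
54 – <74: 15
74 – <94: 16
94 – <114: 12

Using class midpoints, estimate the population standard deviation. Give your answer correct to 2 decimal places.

27.25

Midpoints: 24, 44, 64, 84, 104
n = 83, Σfm = 4952, mean = 59.6627
Σfm² = 357088
Σf(m − x̄)² = Σfm² − (Σfm)²/n = 357088 − 4952²/83 = 61638.5542
Population variance = 61638.5542 / 83 = 742.6332
Standard deviation = √742.6332 = 27.2513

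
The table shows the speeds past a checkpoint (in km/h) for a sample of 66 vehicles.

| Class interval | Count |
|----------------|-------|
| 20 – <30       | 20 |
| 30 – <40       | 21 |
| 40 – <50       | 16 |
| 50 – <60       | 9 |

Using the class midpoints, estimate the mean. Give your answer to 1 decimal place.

37.1

Midpoints: 25, 35, 45, 55
Σfm = 20×25 + 21×35 + 16×45 + 9×55 = 2450
n = Σf = 66
Mean = 2450 / 66 = 37.1212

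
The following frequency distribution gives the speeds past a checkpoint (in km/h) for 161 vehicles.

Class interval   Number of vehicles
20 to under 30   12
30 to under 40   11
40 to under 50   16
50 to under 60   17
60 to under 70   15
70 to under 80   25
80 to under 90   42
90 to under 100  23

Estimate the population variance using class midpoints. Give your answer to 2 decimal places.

470.61

Midpoints: 25, 35, 45, 55, 65, 75, 85, 95
n = 161, Σfm = 10945, mean = 67.9814
Σfm² = 819825
Σf(m − x̄)² = Σfm² − (Σfm)²/n = 819825 − 10945²/161 = 75768.9441
Population variance = 75768.9441 / 161 = 470.6146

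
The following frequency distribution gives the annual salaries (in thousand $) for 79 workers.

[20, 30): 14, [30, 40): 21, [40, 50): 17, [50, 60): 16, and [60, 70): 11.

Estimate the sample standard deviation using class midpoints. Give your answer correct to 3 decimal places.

13.179

Midpoints: 25, 35, 45, 55, 65
n = 79, Σfm = 3445, mean = 43.6076
Σfm² = 163775
Σf(m − x̄)² = Σfm² − (Σfm)²/n = 163775 − 3445²/79 = 13546.8354
Sample variance = 13546.8354 / 78 = 173.6774
Standard deviation = √173.6774 = 13.1787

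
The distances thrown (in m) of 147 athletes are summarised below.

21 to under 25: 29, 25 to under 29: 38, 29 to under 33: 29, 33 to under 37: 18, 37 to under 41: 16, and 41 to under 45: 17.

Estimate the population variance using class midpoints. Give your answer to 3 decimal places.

42.322

Midpoints: 23, 27, 31, 35, 39, 43
n = 147, Σfm = 4577, mean = 31.1361
Σfm² = 148731
Σf(m − x̄)² = Σfm² − (Σfm)²/n = 148731 − 4577²/147 = 6221.2789
Population variance = 6221.2789 / 147 = 42.3216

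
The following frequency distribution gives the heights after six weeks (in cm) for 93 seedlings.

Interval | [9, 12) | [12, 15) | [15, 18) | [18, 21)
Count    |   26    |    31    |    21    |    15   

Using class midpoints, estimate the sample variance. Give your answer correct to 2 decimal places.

9.81

Midpoints: 10.5, 13.5, 16.5, 19.5
n = 93, Σfm = 1330.5, mean = 14.3065
Σfm² = 19937.25
Σf(m − x̄)² = Σfm² − (Σfm)²/n = 19937.25 − 1330.5²/93 = 902.5161
Sample variance = 902.5161 / 92 = 9.8100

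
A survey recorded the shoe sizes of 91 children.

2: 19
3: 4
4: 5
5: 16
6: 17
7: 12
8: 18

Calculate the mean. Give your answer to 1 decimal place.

Values: 2, 3, 4, 5, 6, 7, 8
Σfx = 19×2 + 4×3 + 5×4 + 16×5 + 17×6 + 12×7 + 18×8 = 480
n = Σf = 91
Mean = 480 / 91 = 5.2747

5.3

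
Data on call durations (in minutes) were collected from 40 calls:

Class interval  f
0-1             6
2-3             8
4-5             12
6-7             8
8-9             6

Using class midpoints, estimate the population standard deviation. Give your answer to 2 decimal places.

2.53

Midpoints: 0.5, 2.5, 4.5, 6.5, 8.5
n = 40, Σfm = 180, mean = 4.5000
Σfm² = 1066
Σf(m − x̄)² = Σfm² − (Σfm)²/n = 1066 − 180²/40 = 256.0000
Population variance = 256.0000 / 40 = 6.4000
Standard deviation = √6.4000 = 2.5298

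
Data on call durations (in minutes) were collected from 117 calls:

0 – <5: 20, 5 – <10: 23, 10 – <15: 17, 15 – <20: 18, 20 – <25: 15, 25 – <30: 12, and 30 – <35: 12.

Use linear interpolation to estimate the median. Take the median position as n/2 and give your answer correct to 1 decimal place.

Cumulative frequencies: 20, 43, 60, 78, 93, 105, 117
n = 117; position = n/2 = 58.5.
This falls in the class 10 – <15: L = 10, F = 43, f = 17, h = 5.
Median ≈ 10 + ((58.5 − 43) / 17) × 5 = 14.5588

14.6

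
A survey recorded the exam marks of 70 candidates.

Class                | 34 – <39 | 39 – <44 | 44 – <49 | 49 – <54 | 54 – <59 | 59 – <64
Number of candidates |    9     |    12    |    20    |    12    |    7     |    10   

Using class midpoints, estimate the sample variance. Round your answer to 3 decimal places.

60.994

Midpoints: 36.5, 41.5, 46.5, 51.5, 56.5, 61.5
n = 70, Σfm = 3385, mean = 48.3571
Σfm² = 167897.5
Σf(m − x̄)² = Σfm² − (Σfm)²/n = 167897.5 − 3385²/70 = 4208.5714
Sample variance = 4208.5714 / 69 = 60.9938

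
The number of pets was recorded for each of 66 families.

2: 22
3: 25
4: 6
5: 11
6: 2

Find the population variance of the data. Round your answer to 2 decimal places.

Values: 2, 3, 4, 5, 6
n = 66, Σfx = 210, mean = 3.1818
Σfx² = 756
Σf(x − x̄)² = Σfx² − (Σfx)²/n = 756 − 210²/66 = 87.8182
Population variance = 87.8182 / 66 = 1.3306

1.33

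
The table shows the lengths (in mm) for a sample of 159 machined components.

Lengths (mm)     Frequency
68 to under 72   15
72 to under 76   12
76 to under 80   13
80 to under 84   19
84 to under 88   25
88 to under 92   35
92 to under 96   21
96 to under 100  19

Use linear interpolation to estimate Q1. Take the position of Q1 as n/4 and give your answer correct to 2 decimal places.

79.92

Cumulative frequencies: 15, 27, 40, 59, 84, 119, 140, 159
n = 159; position = n/4 = 39.75.
This falls in the class 76 to under 80: L = 76, F = 27, f = 13, h = 4.
Lower quartile ≈ 76 + ((39.75 − 27) / 13) × 4 = 79.9231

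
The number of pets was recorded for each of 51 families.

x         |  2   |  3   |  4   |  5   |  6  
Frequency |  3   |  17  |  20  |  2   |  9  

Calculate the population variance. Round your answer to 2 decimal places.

1.31

Values: 2, 3, 4, 5, 6
n = 51, Σfx = 201, mean = 3.9412
Σfx² = 859
Σf(x − x̄)² = Σfx² − (Σfx)²/n = 859 − 201²/51 = 66.8235
Population variance = 66.8235 / 51 = 1.3103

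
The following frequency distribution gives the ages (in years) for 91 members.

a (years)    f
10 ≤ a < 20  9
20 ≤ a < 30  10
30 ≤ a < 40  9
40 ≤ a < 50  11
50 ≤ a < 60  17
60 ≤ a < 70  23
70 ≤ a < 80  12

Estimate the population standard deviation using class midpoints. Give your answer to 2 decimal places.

Midpoints: 15, 25, 35, 45, 55, 65, 75
n = 91, Σfm = 4525, mean = 49.7253
Σfm² = 257675
Σf(m − x̄)² = Σfm² − (Σfm)²/n = 257675 − 4525²/91 = 32668.1319
Population variance = 32668.1319 / 91 = 358.9905
Standard deviation = √358.9905 = 18.9470

18.95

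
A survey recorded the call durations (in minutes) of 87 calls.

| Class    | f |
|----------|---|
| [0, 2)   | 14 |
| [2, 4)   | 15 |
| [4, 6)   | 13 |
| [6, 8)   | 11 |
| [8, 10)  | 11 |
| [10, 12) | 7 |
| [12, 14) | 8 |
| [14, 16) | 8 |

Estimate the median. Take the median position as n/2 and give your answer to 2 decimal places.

Cumulative frequencies: 14, 29, 42, 53, 64, 71, 79, 87
n = 87; position = n/2 = 43.5.
This falls in the class [6, 8): L = 6, F = 42, f = 11, h = 2.
Median ≈ 6 + ((43.5 − 42) / 11) × 2 = 6.2727

6.27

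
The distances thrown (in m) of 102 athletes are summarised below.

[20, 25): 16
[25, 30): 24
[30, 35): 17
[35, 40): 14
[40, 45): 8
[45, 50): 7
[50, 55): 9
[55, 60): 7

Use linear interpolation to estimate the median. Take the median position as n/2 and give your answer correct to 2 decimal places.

Cumulative frequencies: 16, 40, 57, 71, 79, 86, 95, 102
n = 102; position = n/2 = 51.
This falls in the class [30, 35): L = 30, F = 40, f = 17, h = 5.
Median ≈ 30 + ((51 − 40) / 17) × 5 = 33.2353

33.24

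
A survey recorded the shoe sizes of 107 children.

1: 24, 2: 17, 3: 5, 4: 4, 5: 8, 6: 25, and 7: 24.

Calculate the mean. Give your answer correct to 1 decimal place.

Values: 1, 2, 3, 4, 5, 6, 7
Σfx = 24×1 + 17×2 + 5×3 + 4×4 + 8×5 + 25×6 + 24×7 = 447
n = Σf = 107
Mean = 447 / 107 = 4.1776

4.2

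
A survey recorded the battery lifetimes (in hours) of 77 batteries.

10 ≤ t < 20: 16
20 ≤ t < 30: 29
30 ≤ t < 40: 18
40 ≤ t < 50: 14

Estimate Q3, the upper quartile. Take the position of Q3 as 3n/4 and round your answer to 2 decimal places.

Cumulative frequencies: 16, 45, 63, 77
n = 77; position = 3n/4 = 57.75.
This falls in the class 30 ≤ t < 40: L = 30, F = 45, f = 18, h = 10.
Upper quartile ≈ 30 + ((57.75 − 45) / 18) × 10 = 37.0833

37.08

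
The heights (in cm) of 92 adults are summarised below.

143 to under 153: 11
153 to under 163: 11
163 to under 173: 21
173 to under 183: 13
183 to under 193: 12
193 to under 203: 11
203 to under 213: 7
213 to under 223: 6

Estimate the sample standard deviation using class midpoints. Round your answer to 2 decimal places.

Midpoints: 148, 158, 168, 178, 188, 198, 208, 218
n = 92, Σfm = 16406, mean = 178.3261
Σfm² = 2963508
Σf(m − x̄)² = Σfm² − (Σfm)²/n = 2963508 − 16406²/92 = 37890.2174
Sample variance = 37890.2174 / 91 = 416.3760
Standard deviation = √416.3760 = 20.4053

20.41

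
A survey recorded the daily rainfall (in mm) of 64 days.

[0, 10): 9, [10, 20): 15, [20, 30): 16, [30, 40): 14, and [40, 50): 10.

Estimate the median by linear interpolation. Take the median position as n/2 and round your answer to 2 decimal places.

25.00

Cumulative frequencies: 9, 24, 40, 54, 64
n = 64; position = n/2 = 32.
This falls in the class [20, 30): L = 20, F = 24, f = 16, h = 10.
Median ≈ 20 + ((32 − 24) / 16) × 10 = 25.0000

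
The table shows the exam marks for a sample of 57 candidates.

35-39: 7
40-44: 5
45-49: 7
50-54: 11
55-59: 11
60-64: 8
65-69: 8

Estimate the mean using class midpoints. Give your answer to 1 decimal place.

Midpoints: 37, 42, 47, 52, 57, 62, 67
Σfm = 7×37 + 5×42 + 7×47 + 11×52 + 11×57 + 8×62 + 8×67 = 3029
n = Σf = 57
Mean = 3029 / 57 = 53.1404

53.1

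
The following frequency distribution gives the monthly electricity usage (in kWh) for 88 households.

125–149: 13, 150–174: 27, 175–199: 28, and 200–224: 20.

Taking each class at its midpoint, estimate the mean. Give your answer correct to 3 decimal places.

Midpoints: 137, 162, 187, 212
Σfm = 13×137 + 27×162 + 28×187 + 20×212 = 15631
n = Σf = 88
Mean = 15631 / 88 = 177.6250

177.625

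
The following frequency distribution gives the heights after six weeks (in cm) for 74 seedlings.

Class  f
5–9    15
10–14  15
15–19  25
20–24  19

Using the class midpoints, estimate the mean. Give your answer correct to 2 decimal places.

15.24

Midpoints: 7, 12, 17, 22
Σfm = 15×7 + 15×12 + 25×17 + 19×22 = 1128
n = Σf = 74
Mean = 1128 / 74 = 15.2432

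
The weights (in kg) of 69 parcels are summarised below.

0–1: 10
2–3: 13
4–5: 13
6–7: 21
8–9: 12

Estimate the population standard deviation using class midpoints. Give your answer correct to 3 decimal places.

Midpoints: 0.5, 2.5, 4.5, 6.5, 8.5
n = 69, Σfm = 334.5, mean = 4.8478
Σfm² = 2101.25
Σf(m − x̄)² = Σfm² − (Σfm)²/n = 2101.25 − 334.5²/69 = 479.6522
Population variance = 479.6522 / 69 = 6.9515
Standard deviation = √6.9515 = 2.6366

2.637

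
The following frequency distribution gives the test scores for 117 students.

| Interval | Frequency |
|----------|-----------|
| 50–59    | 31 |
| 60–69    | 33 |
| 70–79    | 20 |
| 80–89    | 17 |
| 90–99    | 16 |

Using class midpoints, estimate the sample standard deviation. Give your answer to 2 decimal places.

13.77

Midpoints: 54.5, 64.5, 74.5, 84.5, 94.5
n = 117, Σfm = 8256.5, mean = 70.5684
Σfm² = 604639.25
Σf(m − x̄)² = Σfm² − (Σfm)²/n = 604639.25 − 8256.5²/117 = 21991.4530
Sample variance = 21991.4530 / 116 = 189.5815
Standard deviation = √189.5815 = 13.7689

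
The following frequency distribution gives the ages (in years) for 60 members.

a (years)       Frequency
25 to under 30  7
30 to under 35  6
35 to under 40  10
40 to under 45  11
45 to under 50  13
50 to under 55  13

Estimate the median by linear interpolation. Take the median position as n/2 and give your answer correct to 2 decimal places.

Cumulative frequencies: 7, 13, 23, 34, 47, 60
n = 60; position = n/2 = 30.
This falls in the class 40 to under 45: L = 40, F = 23, f = 11, h = 5.
Median ≈ 40 + ((30 − 23) / 11) × 5 = 43.1818

43.18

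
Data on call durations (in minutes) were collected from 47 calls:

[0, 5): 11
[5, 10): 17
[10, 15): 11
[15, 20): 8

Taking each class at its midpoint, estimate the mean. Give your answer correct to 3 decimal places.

9.202

Midpoints: 2.5, 7.5, 12.5, 17.5
Σfm = 11×2.5 + 17×7.5 + 11×12.5 + 8×17.5 = 432.5
n = Σf = 47
Mean = 432.5 / 47 = 9.2021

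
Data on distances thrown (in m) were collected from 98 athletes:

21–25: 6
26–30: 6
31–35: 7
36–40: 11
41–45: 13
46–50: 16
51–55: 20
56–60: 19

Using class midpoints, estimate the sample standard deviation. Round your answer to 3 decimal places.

Midpoints: 23, 28, 33, 38, 43, 48, 53, 58
n = 98, Σfm = 4444, mean = 45.3469
Σfm² = 212382
Σf(m − x̄)² = Σfm² − (Σfm)²/n = 212382 − 4444²/98 = 10860.2041
Sample variance = 10860.2041 / 97 = 111.9609
Standard deviation = √111.9609 = 10.5812

10.581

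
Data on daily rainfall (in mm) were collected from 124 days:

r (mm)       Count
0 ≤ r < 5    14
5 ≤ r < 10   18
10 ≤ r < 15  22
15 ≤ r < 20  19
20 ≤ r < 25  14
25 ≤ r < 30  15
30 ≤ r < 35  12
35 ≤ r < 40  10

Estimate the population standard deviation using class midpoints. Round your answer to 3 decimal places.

10.614

Midpoints: 2.5, 7.5, 12.5, 17.5, 22.5, 27.5, 32.5, 37.5
n = 124, Σfm = 2270, mean = 18.3065
Σfm² = 55525
Σf(m − x̄)² = Σfm² − (Σfm)²/n = 55525 − 2270²/124 = 13969.3548
Population variance = 13969.3548 / 124 = 112.6561
Standard deviation = √112.6561 = 10.6140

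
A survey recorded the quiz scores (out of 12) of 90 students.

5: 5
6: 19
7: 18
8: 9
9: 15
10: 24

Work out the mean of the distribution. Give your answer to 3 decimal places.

Values: 5, 6, 7, 8, 9, 10
Σfx = 5×5 + 19×6 + 18×7 + 9×8 + 15×9 + 24×10 = 712
n = Σf = 90
Mean = 712 / 90 = 7.9111

7.911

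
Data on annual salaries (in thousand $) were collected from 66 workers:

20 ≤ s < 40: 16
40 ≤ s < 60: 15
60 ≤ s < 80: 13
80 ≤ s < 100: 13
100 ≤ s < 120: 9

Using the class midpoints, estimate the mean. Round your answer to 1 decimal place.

65.2

Midpoints: 30, 50, 70, 90, 110
Σfm = 16×30 + 15×50 + 13×70 + 13×90 + 9×110 = 4300
n = Σf = 66
Mean = 4300 / 66 = 65.1515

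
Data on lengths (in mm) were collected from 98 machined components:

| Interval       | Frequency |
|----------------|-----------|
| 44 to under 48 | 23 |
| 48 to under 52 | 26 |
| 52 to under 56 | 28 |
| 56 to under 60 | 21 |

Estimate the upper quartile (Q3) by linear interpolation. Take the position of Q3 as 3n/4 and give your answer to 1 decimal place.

Cumulative frequencies: 23, 49, 77, 98
n = 98; position = 3n/4 = 73.5.
This falls in the class 52 to under 56: L = 52, F = 49, f = 28, h = 4.
Upper quartile ≈ 52 + ((73.5 − 49) / 28) × 4 = 55.5000

55.5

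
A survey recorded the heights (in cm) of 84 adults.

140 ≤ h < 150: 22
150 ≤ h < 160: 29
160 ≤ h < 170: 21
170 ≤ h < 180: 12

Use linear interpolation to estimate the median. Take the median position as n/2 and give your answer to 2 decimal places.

156.90

Cumulative frequencies: 22, 51, 72, 84
n = 84; position = n/2 = 42.
This falls in the class 150 ≤ h < 160: L = 150, F = 22, f = 29, h = 10.
Median ≈ 150 + ((42 − 22) / 29) × 10 = 156.8966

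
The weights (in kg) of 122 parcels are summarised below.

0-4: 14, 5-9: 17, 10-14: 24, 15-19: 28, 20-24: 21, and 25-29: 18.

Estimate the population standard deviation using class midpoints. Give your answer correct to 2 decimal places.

7.79

Midpoints: 2, 7, 12, 17, 22, 27
n = 122, Σfm = 1859, mean = 15.2377
Σfm² = 35723
Σf(m − x̄)² = Σfm² − (Σfm)²/n = 35723 − 1859²/122 = 7396.1066
Population variance = 7396.1066 / 122 = 60.6238
Standard deviation = √60.6238 = 7.7861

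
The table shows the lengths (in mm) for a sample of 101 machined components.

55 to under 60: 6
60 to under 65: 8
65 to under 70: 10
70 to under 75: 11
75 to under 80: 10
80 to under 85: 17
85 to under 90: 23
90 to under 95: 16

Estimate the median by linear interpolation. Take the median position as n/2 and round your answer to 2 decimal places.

Cumulative frequencies: 6, 14, 24, 35, 45, 62, 85, 101
n = 101; position = n/2 = 50.5.
This falls in the class 80 to under 85: L = 80, F = 45, f = 17, h = 5.
Median ≈ 80 + ((50.5 − 45) / 17) × 5 = 81.6176

81.62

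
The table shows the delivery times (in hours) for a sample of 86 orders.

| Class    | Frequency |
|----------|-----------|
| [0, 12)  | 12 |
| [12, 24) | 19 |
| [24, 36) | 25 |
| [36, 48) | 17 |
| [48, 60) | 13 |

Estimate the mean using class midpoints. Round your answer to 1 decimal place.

30.0

Midpoints: 6, 18, 30, 42, 54
Σfm = 12×6 + 19×18 + 25×30 + 17×42 + 13×54 = 2580
n = Σf = 86
Mean = 2580 / 86 = 30.0000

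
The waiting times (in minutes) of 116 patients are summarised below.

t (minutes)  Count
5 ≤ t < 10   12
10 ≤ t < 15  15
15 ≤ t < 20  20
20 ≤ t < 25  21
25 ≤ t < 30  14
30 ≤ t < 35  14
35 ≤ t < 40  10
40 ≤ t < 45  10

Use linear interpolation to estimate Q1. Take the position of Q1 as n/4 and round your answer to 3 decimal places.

Cumulative frequencies: 12, 27, 47, 68, 82, 96, 106, 116
n = 116; position = n/4 = 29.
This falls in the class 15 ≤ t < 20: L = 15, F = 27, f = 20, h = 5.
Lower quartile ≈ 15 + ((29 − 27) / 20) × 5 = 15.5000

15.500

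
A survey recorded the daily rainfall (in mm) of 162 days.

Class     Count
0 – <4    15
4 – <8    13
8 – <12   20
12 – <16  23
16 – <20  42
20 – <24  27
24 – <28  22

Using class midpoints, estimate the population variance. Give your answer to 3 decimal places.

Midpoints: 2, 6, 10, 14, 18, 22, 26
n = 162, Σfm = 2552, mean = 15.7531
Σfm² = 48584
Σf(m − x̄)² = Σfm² − (Σfm)²/n = 48584 − 2552²/162 = 8382.1235
Population variance = 8382.1235 / 162 = 51.7415

51.742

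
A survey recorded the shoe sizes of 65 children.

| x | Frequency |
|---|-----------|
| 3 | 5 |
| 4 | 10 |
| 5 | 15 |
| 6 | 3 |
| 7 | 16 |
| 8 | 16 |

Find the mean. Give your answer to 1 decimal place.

Values: 3, 4, 5, 6, 7, 8
Σfx = 5×3 + 10×4 + 15×5 + 3×6 + 16×7 + 16×8 = 388
n = Σf = 65
Mean = 388 / 65 = 5.9692

6.0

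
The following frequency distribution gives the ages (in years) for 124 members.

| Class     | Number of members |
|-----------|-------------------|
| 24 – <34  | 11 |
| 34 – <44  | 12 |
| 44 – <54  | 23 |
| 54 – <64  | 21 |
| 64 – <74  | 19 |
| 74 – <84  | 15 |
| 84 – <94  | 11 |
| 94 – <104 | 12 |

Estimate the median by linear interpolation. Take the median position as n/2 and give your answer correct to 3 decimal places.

61.619

Cumulative frequencies: 11, 23, 46, 67, 86, 101, 112, 124
n = 124; position = n/2 = 62.
This falls in the class 54 – <64: L = 54, F = 46, f = 21, h = 10.
Median ≈ 54 + ((62 − 46) / 21) × 10 = 61.6190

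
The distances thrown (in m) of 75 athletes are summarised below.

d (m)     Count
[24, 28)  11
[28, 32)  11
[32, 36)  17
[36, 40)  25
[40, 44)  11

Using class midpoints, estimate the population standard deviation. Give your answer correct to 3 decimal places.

5.089

Midpoints: 26, 30, 34, 38, 42
n = 75, Σfm = 2606, mean = 34.7467
Σfm² = 92492
Σf(m − x̄)² = Σfm² − (Σfm)²/n = 92492 − 2606²/75 = 1942.1867
Population variance = 1942.1867 / 75 = 25.8958
Standard deviation = √25.8958 = 5.0888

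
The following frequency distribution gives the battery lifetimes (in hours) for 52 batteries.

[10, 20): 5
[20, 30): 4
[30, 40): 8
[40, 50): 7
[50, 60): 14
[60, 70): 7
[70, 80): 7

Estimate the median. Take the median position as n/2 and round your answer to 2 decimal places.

Cumulative frequencies: 5, 9, 17, 24, 38, 45, 52
n = 52; position = n/2 = 26.
This falls in the class [50, 60): L = 50, F = 24, f = 14, h = 10.
Median ≈ 50 + ((26 − 24) / 14) × 10 = 51.4286

51.43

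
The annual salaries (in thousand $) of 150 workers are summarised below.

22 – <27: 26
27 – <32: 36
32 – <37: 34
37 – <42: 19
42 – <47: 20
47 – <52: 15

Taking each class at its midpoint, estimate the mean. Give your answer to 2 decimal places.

Midpoints: 24.5, 29.5, 34.5, 39.5, 44.5, 49.5
Σfm = 26×24.5 + 36×29.5 + 34×34.5 + 19×39.5 + 20×44.5 + 15×49.5 = 5255
n = Σf = 150
Mean = 5255 / 150 = 35.0333

35.03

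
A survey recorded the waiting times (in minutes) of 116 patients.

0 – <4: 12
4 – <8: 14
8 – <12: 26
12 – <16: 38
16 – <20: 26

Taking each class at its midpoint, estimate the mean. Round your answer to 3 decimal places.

11.793

Midpoints: 2, 6, 10, 14, 18
Σfm = 12×2 + 14×6 + 26×10 + 38×14 + 26×18 = 1368
n = Σf = 116
Mean = 1368 / 116 = 11.7931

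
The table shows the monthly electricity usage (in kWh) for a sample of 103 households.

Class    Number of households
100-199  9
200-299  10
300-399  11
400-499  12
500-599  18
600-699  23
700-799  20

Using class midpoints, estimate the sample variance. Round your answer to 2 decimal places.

Midpoints: 149.5, 249.5, 349.5, 449.5, 549.5, 649.5, 749.5
n = 103, Σfm = 52898.5, mean = 513.5777
Σfm² = 30964575.75
Σf(m − x̄)² = Σfm² − (Σfm)²/n = 30964575.75 − 52898.5²/103 = 3797087.3786
Sample variance = 3797087.3786 / 102 = 37226.3468

37226.35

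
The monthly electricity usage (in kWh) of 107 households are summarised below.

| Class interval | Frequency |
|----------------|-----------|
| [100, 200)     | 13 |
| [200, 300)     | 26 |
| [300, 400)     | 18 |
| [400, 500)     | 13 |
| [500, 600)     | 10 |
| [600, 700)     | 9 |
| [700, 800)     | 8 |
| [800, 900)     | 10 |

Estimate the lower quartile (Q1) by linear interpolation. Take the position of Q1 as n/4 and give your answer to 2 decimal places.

252.88

Cumulative frequencies: 13, 39, 57, 70, 80, 89, 97, 107
n = 107; position = n/4 = 26.75.
This falls in the class [200, 300): L = 200, F = 13, f = 26, h = 100.
Lower quartile ≈ 200 + ((26.75 − 13) / 26) × 100 = 252.8846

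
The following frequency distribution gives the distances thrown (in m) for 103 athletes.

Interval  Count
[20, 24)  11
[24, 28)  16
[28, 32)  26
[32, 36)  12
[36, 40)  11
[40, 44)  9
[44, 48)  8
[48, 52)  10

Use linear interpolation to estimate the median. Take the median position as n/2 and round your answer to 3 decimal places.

Cumulative frequencies: 11, 27, 53, 65, 76, 85, 93, 103
n = 103; position = n/2 = 51.5.
This falls in the class [28, 32): L = 28, F = 27, f = 26, h = 4.
Median ≈ 28 + ((51.5 − 27) / 26) × 4 = 31.7692

31.769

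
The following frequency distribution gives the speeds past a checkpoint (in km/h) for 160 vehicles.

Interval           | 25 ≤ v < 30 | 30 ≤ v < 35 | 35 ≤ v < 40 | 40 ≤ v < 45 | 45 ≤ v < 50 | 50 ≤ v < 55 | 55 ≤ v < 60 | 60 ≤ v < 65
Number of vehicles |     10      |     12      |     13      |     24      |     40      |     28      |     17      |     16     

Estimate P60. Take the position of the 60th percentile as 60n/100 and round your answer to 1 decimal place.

49.6

Cumulative frequencies: 10, 22, 35, 59, 99, 127, 144, 160
n = 160; position = 60n/100 = 96.
This falls in the class 45 ≤ v < 50: L = 45, F = 59, f = 40, h = 5.
60th percentile ≈ 45 + ((96 − 59) / 40) × 5 = 49.6250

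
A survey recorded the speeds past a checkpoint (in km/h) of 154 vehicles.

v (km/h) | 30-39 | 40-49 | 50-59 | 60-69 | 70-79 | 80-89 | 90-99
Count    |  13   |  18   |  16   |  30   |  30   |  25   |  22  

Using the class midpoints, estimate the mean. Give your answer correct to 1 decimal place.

68.1

Midpoints: 34.5, 44.5, 54.5, 64.5, 74.5, 84.5, 94.5
Σfm = 13×34.5 + 18×44.5 + 16×54.5 + 30×64.5 + 30×74.5 + 25×84.5 + 22×94.5 = 10483
n = Σf = 154
Mean = 10483 / 154 = 68.0714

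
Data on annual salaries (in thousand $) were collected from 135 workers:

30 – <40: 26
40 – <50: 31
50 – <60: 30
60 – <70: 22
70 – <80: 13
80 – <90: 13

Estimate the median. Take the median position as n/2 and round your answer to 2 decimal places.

53.50

Cumulative frequencies: 26, 57, 87, 109, 122, 135
n = 135; position = n/2 = 67.5.
This falls in the class 50 – <60: L = 50, F = 57, f = 30, h = 10.
Median ≈ 50 + ((67.5 − 57) / 30) × 10 = 53.5000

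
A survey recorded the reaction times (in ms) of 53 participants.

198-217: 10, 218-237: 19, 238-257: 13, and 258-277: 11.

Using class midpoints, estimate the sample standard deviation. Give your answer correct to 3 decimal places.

Midpoints: 207.5, 227.5, 247.5, 267.5
n = 53, Σfm = 12557.5, mean = 236.9340
Σfm² = 2997381.25
Σf(m − x̄)² = Σfm² − (Σfm)²/n = 2997381.25 − 12557.5²/53 = 22083.0189
Sample variance = 22083.0189 / 52 = 424.6734
Standard deviation = √424.6734 = 20.6076

20.608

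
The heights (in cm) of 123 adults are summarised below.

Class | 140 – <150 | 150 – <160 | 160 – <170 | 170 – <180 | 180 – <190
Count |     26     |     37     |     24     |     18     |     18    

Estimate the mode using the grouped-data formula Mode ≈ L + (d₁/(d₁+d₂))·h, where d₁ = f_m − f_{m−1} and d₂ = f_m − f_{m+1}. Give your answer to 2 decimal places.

154.58

Modal class: 150 – <160 (highest frequency 37).
d₁ = 37 − 26 = 11, d₂ = 37 − 24 = 13
Mode ≈ 150 + (11/(11+13)) × 10 = 150 + 4.5833 = 154.5833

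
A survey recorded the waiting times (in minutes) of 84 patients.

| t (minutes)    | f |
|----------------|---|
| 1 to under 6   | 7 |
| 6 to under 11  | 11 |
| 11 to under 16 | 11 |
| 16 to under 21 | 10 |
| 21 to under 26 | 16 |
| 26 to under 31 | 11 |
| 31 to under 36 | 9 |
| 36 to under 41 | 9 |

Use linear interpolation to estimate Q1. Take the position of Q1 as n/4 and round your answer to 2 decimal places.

Cumulative frequencies: 7, 18, 29, 39, 55, 66, 75, 84
n = 84; position = n/4 = 21.
This falls in the class 11 to under 16: L = 11, F = 18, f = 11, h = 5.
Lower quartile ≈ 11 + ((21 − 18) / 11) × 5 = 12.3636

12.36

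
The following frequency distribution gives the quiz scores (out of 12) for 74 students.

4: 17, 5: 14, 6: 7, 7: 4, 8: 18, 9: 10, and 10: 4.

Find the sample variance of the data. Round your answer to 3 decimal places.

4.007

Values: 4, 5, 6, 7, 8, 9, 10
n = 74, Σfx = 482, mean = 6.5135
Σfx² = 3432
Σf(x − x̄)² = Σfx² − (Σfx)²/n = 3432 − 482²/74 = 292.4865
Sample variance = 292.4865 / 73 = 4.0067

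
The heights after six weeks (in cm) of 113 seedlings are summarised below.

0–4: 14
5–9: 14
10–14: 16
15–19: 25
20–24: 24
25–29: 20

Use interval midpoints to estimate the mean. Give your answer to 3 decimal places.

Midpoints: 2, 7, 12, 17, 22, 27
Σfm = 14×2 + 14×7 + 16×12 + 25×17 + 24×22 + 20×27 = 1811
n = Σf = 113
Mean = 1811 / 113 = 16.0265

16.027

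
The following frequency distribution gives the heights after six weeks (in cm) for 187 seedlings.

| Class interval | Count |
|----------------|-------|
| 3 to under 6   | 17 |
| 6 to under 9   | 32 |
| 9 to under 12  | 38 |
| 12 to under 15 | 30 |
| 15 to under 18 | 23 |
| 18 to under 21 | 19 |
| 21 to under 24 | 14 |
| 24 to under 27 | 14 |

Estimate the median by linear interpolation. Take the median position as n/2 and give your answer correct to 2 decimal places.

12.65

Cumulative frequencies: 17, 49, 87, 117, 140, 159, 173, 187
n = 187; position = n/2 = 93.5.
This falls in the class 12 to under 15: L = 12, F = 87, f = 30, h = 3.
Median ≈ 12 + ((93.5 − 87) / 30) × 3 = 12.6500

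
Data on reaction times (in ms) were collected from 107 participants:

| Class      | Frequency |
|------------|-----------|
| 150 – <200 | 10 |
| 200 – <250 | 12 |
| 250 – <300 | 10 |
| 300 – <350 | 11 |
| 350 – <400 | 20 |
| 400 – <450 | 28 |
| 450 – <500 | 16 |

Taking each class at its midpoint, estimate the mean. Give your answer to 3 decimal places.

353.037

Midpoints: 175, 225, 275, 325, 375, 425, 475
Σfm = 10×175 + 12×225 + 10×275 + 11×325 + 20×375 + 28×425 + 16×475 = 37775
n = Σf = 107
Mean = 37775 / 107 = 353.0374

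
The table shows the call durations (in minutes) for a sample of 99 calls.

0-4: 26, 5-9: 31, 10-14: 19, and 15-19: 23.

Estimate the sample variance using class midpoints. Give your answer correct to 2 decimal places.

Midpoints: 2, 7, 12, 17
n = 99, Σfm = 888, mean = 8.9697
Σfm² = 11006
Σf(m − x̄)² = Σfm² − (Σfm)²/n = 11006 − 888²/99 = 3040.9091
Sample variance = 3040.9091 / 98 = 31.0297

31.03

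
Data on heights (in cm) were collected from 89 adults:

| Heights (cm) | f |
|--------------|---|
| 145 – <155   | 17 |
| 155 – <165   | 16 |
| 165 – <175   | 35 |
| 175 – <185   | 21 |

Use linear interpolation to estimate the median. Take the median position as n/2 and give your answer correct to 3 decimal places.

Cumulative frequencies: 17, 33, 68, 89
n = 89; position = n/2 = 44.5.
This falls in the class 165 – <175: L = 165, F = 33, f = 35, h = 10.
Median ≈ 165 + ((44.5 − 33) / 35) × 10 = 168.2857

168.286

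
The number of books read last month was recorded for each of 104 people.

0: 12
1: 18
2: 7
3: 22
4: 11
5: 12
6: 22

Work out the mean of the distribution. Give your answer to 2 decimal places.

Values: 0, 1, 2, 3, 4, 5, 6
Σfx = 12×0 + 18×1 + 7×2 + 22×3 + 11×4 + 12×5 + 22×6 = 334
n = Σf = 104
Mean = 334 / 104 = 3.2115

3.21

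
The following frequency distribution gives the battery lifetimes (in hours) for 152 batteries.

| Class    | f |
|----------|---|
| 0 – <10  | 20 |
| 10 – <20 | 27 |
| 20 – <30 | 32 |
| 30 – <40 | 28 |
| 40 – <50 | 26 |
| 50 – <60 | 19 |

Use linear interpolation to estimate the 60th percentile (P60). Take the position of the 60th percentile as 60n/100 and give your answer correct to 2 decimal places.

Cumulative frequencies: 20, 47, 79, 107, 133, 152
n = 152; position = 60n/100 = 91.2.
This falls in the class 30 – <40: L = 30, F = 79, f = 28, h = 10.
60th percentile ≈ 30 + ((91.2 − 79) / 28) × 10 = 34.3571

34.36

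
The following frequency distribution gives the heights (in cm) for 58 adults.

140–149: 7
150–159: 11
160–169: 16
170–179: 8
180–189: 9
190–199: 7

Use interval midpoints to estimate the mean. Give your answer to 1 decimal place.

Midpoints: 144.5, 154.5, 164.5, 174.5, 184.5, 194.5
Σfm = 7×144.5 + 11×154.5 + 16×164.5 + 8×174.5 + 9×184.5 + 7×194.5 = 9761
n = Σf = 58
Mean = 9761 / 58 = 168.2931

168.3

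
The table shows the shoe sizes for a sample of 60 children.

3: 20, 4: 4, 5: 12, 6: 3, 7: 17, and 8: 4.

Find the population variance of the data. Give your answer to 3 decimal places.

Values: 3, 4, 5, 6, 7, 8
n = 60, Σfx = 305, mean = 5.0833
Σfx² = 1741
Σf(x − x̄)² = Σfx² − (Σfx)²/n = 1741 − 305²/60 = 190.5833
Population variance = 190.5833 / 60 = 3.1764

3.176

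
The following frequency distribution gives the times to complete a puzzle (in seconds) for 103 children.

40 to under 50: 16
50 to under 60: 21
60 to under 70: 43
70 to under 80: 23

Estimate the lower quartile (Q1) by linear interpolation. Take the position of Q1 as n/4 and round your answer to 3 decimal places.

54.643

Cumulative frequencies: 16, 37, 80, 103
n = 103; position = n/4 = 25.75.
This falls in the class 50 to under 60: L = 50, F = 16, f = 21, h = 10.
Lower quartile ≈ 50 + ((25.75 − 16) / 21) × 10 = 54.6429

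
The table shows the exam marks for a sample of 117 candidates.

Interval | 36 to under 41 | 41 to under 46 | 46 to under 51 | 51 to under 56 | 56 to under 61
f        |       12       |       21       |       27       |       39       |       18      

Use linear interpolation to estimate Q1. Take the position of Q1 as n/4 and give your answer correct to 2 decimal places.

Cumulative frequencies: 12, 33, 60, 99, 117
n = 117; position = n/4 = 29.25.
This falls in the class 41 to under 46: L = 41, F = 12, f = 21, h = 5.
Lower quartile ≈ 41 + ((29.25 − 12) / 21) × 5 = 45.1071

45.11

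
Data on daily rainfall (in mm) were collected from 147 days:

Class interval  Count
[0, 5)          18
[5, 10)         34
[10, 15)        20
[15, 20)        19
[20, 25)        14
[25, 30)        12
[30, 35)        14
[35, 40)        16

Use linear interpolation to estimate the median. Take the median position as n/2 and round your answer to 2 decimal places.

Cumulative frequencies: 18, 52, 72, 91, 105, 117, 131, 147
n = 147; position = n/2 = 73.5.
This falls in the class [15, 20): L = 15, F = 72, f = 19, h = 5.
Median ≈ 15 + ((73.5 − 72) / 19) × 5 = 15.3947

15.39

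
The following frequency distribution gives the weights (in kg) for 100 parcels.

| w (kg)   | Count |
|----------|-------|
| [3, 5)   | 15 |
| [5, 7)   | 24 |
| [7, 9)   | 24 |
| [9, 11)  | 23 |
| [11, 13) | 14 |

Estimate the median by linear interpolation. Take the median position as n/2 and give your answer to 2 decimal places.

Cumulative frequencies: 15, 39, 63, 86, 100
n = 100; position = n/2 = 50.
This falls in the class [7, 9): L = 7, F = 39, f = 24, h = 2.
Median ≈ 7 + ((50 − 39) / 24) × 2 = 7.9167

7.92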